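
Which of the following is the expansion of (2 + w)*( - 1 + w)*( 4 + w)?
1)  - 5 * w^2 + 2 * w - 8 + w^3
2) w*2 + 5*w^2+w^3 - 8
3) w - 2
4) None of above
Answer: 2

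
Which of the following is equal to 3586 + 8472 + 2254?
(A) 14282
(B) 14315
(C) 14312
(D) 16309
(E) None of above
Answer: C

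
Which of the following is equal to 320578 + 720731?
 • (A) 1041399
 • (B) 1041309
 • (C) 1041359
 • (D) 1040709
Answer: B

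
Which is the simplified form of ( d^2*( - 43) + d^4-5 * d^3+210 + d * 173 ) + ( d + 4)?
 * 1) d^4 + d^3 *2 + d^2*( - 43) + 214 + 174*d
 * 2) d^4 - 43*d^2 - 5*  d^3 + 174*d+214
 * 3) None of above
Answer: 2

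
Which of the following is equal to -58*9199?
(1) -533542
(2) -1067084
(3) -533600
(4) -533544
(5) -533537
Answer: 1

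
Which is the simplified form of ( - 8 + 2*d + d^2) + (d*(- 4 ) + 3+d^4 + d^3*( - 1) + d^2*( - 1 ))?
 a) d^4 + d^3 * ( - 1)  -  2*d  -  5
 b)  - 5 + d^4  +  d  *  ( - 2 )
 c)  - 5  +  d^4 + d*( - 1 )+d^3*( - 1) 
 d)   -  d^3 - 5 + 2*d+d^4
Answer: a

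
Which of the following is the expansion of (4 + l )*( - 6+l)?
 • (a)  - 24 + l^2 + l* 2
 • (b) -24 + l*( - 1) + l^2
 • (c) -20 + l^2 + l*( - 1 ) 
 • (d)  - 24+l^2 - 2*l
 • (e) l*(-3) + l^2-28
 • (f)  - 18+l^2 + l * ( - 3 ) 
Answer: d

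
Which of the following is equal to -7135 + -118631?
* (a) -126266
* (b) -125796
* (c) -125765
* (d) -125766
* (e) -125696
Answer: d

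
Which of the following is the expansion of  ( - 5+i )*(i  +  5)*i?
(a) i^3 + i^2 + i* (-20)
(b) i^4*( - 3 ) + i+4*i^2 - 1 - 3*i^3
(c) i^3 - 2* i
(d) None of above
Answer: d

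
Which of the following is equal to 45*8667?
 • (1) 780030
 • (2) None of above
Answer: 2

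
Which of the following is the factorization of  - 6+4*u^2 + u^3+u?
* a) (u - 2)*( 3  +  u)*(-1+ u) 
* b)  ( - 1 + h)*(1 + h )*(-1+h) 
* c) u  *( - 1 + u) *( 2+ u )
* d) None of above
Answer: d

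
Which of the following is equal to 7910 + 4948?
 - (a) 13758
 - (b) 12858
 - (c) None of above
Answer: b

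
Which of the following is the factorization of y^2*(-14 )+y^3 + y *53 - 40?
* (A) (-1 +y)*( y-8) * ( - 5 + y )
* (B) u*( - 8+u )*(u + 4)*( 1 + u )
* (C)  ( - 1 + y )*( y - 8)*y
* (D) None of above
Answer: A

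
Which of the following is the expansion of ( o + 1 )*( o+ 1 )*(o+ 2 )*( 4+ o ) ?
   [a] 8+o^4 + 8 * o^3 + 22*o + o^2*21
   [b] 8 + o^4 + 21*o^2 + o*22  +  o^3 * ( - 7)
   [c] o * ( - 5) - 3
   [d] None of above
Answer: a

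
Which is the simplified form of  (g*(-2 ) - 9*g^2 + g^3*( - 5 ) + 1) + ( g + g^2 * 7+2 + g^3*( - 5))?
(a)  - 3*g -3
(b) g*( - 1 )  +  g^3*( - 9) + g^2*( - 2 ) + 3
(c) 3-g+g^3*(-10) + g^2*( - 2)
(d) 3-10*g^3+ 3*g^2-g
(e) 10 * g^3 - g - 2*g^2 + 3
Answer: c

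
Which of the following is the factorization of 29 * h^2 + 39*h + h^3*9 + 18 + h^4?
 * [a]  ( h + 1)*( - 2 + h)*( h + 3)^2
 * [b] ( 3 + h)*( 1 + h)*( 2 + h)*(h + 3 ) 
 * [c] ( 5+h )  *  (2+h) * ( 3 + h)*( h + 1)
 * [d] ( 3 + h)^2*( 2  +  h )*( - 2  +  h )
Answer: b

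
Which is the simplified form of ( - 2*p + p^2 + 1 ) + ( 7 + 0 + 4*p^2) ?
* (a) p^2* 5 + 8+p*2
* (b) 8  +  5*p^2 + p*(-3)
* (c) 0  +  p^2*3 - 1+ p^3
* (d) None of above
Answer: d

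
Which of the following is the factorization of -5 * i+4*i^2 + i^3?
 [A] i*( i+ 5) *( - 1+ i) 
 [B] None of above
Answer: A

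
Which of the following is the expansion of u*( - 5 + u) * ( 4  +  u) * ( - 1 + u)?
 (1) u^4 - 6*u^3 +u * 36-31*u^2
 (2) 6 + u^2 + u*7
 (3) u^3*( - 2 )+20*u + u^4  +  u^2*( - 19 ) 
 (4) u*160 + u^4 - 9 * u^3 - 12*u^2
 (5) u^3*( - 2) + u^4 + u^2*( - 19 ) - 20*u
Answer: 3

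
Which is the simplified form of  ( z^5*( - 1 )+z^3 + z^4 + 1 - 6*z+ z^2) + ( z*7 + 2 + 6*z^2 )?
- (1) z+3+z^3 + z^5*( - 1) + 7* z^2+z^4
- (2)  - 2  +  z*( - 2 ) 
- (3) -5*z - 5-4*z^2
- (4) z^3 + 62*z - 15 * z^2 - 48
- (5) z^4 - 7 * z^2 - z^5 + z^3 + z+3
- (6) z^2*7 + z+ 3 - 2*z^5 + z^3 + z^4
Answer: 1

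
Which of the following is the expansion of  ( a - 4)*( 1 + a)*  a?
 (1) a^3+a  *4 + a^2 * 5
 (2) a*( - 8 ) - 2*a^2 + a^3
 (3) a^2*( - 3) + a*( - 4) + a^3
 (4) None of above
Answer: 3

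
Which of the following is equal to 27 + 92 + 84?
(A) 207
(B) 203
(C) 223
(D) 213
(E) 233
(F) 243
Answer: B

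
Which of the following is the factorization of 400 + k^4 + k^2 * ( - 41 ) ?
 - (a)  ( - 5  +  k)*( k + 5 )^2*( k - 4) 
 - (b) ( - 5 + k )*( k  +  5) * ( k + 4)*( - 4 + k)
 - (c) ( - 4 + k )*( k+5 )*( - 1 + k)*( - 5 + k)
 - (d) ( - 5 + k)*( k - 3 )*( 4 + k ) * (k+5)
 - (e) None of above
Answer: b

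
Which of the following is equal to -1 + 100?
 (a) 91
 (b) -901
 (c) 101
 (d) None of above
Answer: d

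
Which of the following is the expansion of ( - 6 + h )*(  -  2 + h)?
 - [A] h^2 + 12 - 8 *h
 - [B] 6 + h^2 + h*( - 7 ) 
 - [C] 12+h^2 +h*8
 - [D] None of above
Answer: A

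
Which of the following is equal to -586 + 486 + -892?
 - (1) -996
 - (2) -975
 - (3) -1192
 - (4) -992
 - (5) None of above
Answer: 4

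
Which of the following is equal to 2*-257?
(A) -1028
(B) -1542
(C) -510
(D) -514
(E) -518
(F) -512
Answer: D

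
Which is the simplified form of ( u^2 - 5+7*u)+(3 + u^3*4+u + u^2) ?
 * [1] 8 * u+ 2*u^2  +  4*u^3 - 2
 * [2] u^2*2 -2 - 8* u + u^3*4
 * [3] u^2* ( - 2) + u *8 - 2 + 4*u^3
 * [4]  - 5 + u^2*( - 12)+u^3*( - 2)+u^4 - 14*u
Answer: 1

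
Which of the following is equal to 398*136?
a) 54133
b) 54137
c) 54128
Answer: c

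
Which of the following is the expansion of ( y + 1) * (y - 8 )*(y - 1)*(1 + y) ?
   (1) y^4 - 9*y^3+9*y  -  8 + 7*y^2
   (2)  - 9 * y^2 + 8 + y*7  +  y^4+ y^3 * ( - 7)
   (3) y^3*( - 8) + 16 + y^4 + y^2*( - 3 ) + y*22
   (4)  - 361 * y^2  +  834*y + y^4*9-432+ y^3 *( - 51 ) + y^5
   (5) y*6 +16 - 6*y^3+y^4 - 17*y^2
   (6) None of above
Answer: 2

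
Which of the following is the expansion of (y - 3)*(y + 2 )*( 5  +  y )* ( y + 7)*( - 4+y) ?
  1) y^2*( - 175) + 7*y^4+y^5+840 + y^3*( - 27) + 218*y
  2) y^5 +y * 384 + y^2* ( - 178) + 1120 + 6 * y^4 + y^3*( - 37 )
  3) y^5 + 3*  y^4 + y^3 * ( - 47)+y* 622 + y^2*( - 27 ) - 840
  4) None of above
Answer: 1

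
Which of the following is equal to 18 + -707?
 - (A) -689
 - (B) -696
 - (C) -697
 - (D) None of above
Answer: A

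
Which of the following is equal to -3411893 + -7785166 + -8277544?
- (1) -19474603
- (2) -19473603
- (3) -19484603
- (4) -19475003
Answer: 1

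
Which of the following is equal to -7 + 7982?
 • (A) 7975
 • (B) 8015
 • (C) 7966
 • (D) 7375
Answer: A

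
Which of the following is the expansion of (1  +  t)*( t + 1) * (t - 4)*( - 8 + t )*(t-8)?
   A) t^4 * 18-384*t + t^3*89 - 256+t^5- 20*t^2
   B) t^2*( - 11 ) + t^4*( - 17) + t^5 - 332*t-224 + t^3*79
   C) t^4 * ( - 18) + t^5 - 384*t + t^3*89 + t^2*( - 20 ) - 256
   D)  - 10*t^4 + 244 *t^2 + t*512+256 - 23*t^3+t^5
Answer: C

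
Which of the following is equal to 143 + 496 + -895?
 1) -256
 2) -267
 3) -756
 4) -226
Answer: 1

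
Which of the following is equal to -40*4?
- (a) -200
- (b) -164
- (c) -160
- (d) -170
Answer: c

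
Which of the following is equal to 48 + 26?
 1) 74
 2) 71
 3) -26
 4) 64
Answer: 1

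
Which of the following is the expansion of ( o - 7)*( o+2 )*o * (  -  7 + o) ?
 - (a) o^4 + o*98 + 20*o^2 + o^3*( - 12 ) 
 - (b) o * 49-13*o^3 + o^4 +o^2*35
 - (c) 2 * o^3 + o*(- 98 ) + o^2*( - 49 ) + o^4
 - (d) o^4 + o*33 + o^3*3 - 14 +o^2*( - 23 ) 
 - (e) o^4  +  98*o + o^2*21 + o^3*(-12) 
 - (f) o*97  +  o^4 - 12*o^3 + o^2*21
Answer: e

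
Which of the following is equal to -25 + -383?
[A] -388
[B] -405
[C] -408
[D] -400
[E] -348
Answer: C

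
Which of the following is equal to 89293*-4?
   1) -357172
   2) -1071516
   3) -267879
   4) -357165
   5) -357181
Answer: 1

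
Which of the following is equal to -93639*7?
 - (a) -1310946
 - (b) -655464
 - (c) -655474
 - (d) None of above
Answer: d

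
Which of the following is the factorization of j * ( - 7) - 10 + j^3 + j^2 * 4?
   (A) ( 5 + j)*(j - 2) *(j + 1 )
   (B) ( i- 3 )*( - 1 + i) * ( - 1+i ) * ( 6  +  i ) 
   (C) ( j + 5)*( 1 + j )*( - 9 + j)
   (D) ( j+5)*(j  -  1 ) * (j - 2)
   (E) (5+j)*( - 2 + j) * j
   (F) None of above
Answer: A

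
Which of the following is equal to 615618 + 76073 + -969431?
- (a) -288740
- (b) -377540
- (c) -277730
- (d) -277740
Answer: d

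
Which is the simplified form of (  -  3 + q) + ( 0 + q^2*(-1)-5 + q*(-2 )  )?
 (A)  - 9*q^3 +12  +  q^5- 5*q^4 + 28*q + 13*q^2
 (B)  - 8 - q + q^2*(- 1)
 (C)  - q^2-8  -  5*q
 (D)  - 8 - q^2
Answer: B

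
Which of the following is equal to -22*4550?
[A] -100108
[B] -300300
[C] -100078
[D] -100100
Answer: D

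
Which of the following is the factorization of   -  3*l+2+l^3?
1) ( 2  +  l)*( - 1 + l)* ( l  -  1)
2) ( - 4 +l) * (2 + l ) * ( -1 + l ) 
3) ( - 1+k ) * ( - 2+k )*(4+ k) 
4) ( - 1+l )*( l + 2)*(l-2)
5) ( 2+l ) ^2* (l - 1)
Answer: 1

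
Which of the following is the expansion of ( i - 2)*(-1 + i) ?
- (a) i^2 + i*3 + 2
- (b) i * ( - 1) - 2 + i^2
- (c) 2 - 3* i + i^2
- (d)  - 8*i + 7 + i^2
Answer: c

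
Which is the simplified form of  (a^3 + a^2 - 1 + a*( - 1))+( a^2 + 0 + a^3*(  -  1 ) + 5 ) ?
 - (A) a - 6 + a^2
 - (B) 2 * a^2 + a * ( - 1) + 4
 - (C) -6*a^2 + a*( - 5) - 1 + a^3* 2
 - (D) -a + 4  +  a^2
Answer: B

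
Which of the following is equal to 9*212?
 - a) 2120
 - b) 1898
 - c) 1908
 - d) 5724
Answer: c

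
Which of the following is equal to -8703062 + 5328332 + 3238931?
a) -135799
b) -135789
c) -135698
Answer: a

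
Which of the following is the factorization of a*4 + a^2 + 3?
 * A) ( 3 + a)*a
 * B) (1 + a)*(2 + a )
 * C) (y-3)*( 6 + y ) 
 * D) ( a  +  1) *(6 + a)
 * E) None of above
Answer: E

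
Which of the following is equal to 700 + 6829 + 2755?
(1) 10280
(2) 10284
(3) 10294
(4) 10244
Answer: 2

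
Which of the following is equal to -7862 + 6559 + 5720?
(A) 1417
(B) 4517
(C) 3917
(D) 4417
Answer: D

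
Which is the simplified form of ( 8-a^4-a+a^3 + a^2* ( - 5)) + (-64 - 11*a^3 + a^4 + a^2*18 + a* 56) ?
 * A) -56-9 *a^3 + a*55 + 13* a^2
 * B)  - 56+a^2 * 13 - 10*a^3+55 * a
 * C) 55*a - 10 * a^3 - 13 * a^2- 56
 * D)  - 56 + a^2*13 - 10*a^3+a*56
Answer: B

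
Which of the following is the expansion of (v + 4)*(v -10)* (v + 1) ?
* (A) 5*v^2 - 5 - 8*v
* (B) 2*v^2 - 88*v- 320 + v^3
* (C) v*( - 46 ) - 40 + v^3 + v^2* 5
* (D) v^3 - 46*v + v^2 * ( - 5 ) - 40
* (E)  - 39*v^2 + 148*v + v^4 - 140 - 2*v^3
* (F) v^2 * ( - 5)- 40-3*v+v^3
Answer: D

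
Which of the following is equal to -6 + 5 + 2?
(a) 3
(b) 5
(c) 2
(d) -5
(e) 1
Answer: e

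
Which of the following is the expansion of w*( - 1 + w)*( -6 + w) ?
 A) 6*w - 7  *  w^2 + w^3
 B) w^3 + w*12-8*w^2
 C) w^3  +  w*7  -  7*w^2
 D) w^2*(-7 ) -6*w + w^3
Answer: A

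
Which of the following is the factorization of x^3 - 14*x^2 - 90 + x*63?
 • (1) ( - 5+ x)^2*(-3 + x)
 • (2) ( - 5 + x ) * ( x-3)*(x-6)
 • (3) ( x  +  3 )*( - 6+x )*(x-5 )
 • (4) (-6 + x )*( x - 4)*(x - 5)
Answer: 2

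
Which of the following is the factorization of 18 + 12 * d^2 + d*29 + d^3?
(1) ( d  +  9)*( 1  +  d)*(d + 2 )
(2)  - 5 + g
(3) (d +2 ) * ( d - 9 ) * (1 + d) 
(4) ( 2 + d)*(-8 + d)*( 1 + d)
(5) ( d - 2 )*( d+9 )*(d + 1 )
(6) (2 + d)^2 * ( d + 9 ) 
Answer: 1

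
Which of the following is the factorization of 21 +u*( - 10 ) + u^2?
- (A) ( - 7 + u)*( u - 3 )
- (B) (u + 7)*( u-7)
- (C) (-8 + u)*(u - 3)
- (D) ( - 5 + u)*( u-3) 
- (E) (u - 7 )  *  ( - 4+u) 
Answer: A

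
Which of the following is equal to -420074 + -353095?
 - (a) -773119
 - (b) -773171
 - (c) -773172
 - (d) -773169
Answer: d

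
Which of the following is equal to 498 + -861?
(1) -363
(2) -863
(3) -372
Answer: 1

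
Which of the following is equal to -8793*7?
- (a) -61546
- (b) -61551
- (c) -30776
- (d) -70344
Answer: b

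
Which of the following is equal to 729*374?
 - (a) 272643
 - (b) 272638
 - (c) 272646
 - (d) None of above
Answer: c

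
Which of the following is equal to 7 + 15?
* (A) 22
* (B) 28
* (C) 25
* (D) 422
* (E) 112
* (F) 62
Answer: A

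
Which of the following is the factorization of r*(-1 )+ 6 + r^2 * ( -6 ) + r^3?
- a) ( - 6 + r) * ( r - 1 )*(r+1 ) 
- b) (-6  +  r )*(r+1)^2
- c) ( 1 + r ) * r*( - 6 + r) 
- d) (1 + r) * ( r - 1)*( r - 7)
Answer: a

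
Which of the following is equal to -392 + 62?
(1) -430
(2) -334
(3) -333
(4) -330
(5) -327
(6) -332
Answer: 4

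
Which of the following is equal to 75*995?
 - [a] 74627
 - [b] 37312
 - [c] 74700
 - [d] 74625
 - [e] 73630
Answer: d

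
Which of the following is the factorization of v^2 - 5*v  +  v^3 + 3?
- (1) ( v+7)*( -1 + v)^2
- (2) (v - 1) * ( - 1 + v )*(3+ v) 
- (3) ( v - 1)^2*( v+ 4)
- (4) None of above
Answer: 2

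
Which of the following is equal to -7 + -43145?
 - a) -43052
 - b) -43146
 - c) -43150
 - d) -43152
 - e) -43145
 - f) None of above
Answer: d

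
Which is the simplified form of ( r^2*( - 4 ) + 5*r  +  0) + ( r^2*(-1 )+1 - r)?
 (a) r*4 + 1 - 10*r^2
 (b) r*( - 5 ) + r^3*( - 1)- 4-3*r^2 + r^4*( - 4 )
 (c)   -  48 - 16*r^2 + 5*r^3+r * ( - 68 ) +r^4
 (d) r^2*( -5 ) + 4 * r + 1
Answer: d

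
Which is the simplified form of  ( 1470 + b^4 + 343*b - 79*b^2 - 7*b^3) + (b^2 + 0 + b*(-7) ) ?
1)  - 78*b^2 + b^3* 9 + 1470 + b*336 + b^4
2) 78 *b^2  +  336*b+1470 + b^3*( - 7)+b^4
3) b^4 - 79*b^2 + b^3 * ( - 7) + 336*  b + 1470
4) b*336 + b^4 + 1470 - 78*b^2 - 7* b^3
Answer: 4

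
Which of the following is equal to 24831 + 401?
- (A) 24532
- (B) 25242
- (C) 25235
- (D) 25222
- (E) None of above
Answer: E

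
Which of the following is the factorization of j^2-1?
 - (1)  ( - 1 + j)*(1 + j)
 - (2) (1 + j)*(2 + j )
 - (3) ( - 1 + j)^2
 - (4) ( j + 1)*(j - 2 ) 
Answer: 1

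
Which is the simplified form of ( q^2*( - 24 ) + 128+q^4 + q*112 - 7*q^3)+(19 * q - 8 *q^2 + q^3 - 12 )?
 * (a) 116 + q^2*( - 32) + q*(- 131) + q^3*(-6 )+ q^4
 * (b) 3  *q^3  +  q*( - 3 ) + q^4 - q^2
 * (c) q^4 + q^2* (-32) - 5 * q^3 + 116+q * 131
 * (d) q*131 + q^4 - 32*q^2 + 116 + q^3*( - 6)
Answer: d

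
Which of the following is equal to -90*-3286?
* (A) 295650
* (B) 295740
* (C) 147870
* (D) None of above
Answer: B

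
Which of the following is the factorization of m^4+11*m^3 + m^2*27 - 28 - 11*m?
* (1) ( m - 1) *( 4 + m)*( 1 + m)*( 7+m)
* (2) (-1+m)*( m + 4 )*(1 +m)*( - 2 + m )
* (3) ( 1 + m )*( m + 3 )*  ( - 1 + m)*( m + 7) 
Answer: 1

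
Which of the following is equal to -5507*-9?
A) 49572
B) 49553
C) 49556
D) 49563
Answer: D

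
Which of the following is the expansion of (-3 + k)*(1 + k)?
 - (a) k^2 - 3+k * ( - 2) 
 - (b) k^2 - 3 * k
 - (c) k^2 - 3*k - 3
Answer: a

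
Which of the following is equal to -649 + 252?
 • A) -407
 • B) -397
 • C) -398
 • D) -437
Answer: B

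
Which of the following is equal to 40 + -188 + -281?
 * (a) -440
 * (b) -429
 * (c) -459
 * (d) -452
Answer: b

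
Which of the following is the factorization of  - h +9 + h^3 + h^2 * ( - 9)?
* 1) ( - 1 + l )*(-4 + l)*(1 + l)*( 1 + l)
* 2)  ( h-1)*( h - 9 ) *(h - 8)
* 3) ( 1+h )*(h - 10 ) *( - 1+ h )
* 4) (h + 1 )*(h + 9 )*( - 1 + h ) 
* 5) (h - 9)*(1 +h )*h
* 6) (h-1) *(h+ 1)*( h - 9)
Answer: 6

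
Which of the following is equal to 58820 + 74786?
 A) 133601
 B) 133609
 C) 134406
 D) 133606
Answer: D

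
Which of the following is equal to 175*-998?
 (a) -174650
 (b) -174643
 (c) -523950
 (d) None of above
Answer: a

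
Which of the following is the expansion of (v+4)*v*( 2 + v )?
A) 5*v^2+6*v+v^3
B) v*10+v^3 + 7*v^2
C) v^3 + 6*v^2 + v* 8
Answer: C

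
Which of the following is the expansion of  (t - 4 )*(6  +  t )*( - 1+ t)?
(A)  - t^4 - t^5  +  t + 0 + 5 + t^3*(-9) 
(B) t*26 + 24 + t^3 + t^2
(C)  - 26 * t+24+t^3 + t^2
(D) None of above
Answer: C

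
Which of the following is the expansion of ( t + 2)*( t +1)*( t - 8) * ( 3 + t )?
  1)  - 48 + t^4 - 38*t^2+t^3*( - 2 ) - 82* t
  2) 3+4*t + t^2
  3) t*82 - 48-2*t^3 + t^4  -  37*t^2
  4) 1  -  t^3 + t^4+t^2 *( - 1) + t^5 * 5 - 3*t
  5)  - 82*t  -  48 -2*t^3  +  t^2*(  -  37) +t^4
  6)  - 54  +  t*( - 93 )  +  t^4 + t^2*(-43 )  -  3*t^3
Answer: 5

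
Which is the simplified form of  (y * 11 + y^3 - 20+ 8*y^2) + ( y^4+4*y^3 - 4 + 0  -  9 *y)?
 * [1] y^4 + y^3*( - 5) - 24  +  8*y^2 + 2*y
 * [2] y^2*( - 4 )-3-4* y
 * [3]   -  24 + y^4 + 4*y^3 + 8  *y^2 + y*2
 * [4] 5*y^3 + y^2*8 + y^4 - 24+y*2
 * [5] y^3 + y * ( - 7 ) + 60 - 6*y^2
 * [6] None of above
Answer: 4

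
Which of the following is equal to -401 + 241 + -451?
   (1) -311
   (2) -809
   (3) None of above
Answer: 3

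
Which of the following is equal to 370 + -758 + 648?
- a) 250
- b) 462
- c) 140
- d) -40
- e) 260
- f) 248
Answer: e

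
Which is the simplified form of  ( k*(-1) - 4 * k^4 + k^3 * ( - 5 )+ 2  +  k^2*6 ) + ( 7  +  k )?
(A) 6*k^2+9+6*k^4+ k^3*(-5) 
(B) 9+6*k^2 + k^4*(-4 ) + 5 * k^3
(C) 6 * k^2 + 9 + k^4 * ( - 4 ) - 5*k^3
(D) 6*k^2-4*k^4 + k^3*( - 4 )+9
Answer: C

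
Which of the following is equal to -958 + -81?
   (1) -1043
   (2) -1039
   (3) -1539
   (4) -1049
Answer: 2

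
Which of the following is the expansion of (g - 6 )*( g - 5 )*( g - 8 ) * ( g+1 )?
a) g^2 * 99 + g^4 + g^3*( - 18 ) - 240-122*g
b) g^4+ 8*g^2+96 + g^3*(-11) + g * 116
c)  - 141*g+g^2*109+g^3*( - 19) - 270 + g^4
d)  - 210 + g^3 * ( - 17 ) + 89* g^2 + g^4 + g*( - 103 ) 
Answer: a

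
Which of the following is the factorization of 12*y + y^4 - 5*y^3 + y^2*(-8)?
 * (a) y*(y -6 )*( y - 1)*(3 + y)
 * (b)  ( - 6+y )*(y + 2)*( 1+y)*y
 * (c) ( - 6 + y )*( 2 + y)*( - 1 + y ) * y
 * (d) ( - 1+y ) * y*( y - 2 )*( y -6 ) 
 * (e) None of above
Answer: c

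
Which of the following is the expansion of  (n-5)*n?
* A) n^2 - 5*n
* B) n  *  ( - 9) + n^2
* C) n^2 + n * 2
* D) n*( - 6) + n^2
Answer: A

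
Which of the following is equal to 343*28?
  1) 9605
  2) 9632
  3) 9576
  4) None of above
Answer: 4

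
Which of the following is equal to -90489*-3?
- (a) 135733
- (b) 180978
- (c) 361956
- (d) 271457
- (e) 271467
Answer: e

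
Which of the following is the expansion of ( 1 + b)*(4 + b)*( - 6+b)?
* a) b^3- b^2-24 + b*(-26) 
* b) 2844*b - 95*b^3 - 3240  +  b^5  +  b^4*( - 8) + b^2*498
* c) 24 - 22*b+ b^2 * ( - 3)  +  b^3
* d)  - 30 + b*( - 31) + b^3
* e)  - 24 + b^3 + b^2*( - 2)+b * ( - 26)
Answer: a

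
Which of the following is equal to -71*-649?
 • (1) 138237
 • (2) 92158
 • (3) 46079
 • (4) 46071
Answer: 3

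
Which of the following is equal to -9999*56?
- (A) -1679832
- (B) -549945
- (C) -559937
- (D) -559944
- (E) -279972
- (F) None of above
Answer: D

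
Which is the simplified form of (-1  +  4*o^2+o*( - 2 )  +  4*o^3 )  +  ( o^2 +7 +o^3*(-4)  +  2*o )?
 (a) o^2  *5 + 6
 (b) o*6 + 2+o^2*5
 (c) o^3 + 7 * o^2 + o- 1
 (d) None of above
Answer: a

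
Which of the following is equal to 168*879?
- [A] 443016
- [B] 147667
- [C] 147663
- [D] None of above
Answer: D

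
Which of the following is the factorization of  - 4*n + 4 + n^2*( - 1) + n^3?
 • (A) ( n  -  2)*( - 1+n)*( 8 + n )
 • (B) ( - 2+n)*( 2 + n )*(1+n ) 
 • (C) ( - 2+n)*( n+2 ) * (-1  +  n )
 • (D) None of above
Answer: C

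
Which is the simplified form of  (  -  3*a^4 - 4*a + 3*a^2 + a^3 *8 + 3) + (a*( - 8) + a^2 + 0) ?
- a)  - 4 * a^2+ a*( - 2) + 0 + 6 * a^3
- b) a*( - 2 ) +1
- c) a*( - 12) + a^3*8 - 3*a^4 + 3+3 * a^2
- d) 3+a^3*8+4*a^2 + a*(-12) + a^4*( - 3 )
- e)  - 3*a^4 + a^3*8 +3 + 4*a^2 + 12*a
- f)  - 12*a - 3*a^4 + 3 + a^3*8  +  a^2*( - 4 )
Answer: d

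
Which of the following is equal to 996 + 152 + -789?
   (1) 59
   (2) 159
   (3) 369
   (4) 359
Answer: 4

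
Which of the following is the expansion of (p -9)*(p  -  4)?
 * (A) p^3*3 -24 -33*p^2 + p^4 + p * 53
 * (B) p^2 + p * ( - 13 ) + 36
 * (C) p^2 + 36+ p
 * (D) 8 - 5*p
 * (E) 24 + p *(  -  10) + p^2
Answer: B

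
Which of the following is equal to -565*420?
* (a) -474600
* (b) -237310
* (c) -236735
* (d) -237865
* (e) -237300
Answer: e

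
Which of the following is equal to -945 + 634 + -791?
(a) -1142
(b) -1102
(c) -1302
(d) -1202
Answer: b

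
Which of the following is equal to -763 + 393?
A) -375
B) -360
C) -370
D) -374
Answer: C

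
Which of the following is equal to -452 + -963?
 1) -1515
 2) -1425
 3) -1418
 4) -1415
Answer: 4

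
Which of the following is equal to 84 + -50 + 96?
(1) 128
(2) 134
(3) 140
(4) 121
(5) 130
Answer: 5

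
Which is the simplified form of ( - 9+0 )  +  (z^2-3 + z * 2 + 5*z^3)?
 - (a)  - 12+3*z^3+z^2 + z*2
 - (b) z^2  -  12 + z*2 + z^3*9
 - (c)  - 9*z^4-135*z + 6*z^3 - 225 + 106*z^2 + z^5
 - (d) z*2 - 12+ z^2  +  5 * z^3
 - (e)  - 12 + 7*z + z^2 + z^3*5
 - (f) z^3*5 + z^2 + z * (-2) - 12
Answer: d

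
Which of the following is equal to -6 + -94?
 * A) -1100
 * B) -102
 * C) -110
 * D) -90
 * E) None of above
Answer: E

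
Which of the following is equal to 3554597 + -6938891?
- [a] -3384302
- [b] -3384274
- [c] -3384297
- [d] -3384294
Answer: d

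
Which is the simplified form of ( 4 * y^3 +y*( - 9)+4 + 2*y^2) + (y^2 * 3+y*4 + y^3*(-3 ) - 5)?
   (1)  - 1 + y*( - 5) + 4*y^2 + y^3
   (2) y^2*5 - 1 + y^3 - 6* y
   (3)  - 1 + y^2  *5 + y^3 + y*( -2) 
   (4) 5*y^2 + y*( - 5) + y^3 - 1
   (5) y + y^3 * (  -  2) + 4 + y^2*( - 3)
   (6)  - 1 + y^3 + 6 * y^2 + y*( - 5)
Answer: 4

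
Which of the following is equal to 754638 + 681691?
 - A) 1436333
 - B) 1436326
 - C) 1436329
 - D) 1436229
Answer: C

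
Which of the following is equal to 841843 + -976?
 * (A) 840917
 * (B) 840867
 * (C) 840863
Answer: B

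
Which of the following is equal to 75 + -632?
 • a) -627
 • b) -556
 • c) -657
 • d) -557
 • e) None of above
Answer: d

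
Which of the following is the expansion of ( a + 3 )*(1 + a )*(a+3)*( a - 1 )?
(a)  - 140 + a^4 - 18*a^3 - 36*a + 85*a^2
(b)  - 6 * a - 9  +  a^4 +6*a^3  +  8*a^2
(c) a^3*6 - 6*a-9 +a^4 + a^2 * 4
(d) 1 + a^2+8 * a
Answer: b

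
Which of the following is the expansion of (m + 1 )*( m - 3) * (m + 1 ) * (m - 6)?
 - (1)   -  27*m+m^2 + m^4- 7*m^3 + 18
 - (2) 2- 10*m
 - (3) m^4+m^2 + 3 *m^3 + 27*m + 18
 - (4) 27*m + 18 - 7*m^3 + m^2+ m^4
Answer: 4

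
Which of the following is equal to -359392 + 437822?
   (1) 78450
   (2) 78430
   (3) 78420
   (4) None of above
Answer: 2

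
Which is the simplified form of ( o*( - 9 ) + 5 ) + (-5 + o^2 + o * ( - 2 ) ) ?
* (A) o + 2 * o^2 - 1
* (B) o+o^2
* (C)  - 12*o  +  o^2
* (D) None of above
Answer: D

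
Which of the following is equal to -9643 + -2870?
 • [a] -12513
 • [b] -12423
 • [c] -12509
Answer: a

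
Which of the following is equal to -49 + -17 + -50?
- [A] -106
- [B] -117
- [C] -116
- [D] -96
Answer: C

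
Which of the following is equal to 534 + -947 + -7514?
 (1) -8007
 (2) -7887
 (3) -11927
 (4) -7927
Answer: 4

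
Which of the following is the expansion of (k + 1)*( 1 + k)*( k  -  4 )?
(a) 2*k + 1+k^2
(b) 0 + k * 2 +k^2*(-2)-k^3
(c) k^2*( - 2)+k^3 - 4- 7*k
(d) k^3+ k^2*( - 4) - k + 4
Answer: c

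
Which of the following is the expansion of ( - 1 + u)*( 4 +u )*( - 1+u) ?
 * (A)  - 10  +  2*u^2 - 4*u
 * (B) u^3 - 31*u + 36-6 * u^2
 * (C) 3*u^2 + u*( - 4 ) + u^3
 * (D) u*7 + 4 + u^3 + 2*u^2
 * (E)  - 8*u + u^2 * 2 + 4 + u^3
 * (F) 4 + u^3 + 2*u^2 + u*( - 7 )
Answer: F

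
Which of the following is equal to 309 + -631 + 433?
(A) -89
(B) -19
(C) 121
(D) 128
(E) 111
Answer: E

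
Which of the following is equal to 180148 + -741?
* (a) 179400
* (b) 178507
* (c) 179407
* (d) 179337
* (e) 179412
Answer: c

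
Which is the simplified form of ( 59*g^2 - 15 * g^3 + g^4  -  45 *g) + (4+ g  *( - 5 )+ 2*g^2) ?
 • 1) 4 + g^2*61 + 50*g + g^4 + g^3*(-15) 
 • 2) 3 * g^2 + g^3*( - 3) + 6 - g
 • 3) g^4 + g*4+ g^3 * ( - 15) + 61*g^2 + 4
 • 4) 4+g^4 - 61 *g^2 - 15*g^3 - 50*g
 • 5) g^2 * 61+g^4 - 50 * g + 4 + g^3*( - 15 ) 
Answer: 5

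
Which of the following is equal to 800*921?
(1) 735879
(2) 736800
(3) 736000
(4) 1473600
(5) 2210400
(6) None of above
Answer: 2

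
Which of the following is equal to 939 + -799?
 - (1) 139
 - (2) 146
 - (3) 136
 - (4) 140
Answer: 4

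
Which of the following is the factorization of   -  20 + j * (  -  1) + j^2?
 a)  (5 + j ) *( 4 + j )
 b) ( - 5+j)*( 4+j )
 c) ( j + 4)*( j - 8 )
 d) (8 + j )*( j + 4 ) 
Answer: b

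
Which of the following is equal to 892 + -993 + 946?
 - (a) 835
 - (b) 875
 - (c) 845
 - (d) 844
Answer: c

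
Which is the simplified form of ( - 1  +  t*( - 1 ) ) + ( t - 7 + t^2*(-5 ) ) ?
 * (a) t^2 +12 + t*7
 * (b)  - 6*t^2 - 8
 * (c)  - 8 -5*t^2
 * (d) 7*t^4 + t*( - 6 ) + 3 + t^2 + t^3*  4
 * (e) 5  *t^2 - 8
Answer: c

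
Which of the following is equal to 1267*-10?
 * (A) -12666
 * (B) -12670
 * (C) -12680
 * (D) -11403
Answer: B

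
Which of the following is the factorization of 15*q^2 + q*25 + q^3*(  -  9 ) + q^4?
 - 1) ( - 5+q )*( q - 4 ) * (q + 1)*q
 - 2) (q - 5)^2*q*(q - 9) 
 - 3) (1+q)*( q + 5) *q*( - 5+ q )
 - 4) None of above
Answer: 4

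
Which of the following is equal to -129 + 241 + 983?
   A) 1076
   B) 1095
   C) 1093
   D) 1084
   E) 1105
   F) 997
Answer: B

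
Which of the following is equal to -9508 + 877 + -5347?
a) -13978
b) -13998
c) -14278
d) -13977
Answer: a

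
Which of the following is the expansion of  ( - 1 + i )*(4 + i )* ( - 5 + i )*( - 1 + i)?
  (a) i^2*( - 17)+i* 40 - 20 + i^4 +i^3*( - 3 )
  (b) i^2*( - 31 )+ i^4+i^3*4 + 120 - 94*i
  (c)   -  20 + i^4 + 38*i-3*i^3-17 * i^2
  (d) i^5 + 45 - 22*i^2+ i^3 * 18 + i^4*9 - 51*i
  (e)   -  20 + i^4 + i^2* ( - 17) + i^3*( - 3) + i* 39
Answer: e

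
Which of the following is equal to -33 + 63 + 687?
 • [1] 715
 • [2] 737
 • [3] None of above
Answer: 3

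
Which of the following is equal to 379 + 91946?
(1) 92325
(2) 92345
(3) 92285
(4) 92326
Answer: 1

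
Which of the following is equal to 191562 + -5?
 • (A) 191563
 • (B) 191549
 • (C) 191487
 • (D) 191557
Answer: D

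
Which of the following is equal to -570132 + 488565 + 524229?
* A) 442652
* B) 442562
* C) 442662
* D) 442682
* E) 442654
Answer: C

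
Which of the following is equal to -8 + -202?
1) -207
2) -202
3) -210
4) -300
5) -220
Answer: 3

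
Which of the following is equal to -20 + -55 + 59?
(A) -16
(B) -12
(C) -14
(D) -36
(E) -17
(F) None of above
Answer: A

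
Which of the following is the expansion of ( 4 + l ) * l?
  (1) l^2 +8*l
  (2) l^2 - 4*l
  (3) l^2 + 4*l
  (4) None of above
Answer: 3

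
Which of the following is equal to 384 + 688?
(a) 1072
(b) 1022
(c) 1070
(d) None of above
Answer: a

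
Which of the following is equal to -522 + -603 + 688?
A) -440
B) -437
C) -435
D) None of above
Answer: B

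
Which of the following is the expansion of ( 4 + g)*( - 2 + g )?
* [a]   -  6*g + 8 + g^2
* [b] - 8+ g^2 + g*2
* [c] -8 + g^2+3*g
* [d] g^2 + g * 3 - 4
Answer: b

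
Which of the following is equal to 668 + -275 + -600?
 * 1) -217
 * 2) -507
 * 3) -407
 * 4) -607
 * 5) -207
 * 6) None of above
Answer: 5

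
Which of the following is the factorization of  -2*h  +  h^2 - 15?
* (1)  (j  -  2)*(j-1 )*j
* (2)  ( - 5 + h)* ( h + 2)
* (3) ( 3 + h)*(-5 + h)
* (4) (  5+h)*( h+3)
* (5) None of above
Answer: 3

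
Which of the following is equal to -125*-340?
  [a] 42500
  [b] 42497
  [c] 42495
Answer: a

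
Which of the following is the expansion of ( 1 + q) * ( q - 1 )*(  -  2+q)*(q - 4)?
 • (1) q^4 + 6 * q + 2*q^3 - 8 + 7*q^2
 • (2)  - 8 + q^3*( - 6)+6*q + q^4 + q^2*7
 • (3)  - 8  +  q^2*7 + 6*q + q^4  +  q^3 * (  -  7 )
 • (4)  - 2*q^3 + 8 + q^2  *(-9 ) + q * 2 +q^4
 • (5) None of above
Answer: 2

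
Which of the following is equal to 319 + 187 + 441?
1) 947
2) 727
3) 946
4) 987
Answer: 1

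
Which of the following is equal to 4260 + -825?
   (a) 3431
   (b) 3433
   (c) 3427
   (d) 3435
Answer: d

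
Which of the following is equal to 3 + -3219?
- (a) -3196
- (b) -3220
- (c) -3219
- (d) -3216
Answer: d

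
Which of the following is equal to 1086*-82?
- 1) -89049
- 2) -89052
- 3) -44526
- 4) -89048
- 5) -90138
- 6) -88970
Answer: 2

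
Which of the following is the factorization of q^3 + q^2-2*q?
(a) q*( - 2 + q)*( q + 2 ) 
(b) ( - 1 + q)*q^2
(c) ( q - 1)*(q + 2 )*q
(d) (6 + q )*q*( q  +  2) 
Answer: c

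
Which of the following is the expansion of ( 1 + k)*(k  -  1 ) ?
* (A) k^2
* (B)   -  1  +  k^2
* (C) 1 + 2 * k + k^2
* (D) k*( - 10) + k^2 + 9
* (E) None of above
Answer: B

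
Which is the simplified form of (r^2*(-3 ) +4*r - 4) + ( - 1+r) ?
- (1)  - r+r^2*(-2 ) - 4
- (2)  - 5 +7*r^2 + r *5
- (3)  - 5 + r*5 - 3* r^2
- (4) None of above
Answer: 3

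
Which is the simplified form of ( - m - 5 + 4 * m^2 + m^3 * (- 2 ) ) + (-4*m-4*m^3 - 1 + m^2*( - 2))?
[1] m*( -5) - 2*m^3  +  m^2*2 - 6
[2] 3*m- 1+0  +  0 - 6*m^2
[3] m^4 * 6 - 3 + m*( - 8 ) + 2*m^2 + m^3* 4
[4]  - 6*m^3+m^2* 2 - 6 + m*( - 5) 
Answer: 4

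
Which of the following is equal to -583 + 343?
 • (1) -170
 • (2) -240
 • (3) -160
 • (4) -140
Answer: 2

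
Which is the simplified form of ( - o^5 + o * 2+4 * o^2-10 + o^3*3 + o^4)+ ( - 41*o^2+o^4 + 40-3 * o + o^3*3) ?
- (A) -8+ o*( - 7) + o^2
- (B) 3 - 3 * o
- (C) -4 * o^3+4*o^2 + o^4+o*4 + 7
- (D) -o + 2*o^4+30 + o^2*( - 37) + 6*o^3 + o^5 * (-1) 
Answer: D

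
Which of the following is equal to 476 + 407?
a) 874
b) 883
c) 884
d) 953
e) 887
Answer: b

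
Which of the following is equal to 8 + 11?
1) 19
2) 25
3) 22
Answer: 1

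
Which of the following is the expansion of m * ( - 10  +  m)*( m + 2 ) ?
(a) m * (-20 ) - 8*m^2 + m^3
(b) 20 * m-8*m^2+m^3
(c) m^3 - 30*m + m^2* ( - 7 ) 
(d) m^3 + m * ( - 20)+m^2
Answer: a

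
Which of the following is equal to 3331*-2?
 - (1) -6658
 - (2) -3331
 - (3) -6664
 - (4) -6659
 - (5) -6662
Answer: 5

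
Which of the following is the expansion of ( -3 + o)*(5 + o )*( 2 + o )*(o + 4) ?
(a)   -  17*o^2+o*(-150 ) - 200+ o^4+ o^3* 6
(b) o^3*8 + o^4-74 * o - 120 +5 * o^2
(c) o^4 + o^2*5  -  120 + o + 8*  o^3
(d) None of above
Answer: b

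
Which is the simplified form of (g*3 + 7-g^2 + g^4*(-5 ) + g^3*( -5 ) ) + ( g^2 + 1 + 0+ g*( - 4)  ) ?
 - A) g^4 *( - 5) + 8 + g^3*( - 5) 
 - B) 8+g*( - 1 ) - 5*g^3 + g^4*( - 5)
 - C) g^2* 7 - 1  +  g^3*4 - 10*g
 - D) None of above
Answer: B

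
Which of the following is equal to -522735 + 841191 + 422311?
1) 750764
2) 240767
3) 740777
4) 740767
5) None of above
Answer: 4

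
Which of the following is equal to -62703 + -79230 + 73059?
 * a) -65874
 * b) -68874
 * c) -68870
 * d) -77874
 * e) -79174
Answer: b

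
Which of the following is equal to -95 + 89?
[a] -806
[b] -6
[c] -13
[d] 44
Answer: b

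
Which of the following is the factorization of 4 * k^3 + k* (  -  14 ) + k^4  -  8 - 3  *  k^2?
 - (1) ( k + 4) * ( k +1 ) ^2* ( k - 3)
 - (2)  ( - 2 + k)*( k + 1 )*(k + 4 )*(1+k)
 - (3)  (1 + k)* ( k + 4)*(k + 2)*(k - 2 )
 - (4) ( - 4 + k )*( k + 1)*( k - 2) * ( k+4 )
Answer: 2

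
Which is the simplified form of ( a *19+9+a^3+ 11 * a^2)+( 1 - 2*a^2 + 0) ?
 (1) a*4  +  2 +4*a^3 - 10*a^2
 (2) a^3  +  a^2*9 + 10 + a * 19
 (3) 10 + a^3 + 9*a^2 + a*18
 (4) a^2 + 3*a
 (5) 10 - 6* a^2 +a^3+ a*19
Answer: 2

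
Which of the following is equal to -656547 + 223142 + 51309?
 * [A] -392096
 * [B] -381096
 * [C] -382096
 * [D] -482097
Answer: C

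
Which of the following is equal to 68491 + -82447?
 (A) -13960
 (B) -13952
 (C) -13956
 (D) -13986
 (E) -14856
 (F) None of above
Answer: C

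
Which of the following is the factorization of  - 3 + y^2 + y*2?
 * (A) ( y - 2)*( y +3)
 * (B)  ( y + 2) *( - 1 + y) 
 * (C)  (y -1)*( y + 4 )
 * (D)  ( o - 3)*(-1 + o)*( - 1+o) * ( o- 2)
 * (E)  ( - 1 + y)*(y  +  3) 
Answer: E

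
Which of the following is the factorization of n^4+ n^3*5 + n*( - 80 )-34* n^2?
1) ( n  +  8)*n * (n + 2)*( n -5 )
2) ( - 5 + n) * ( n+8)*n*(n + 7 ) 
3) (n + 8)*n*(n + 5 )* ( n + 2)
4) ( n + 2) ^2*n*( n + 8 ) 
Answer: 1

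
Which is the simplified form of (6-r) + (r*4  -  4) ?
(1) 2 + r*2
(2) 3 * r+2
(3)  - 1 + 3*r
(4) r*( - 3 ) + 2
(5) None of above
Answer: 2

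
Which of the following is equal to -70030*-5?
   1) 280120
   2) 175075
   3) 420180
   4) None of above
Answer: 4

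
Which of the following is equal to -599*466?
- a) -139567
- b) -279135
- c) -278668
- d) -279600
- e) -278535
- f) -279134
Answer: f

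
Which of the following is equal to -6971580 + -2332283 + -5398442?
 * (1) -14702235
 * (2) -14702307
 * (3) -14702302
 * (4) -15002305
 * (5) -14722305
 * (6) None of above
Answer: 6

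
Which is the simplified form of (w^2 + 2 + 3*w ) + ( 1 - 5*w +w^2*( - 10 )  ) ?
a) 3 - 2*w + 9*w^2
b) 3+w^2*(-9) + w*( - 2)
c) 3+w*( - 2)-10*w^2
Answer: b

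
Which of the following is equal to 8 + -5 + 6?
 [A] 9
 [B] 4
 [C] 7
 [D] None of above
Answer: A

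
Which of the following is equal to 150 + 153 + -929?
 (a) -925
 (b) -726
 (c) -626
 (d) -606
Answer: c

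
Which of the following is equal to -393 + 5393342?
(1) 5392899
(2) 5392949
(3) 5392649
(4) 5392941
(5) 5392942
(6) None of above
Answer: 2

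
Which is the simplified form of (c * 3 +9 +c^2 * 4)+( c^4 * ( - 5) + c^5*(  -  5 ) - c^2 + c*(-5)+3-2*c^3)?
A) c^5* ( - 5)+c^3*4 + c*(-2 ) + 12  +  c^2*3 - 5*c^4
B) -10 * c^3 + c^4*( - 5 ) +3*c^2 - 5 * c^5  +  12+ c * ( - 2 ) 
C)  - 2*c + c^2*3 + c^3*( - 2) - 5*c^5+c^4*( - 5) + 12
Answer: C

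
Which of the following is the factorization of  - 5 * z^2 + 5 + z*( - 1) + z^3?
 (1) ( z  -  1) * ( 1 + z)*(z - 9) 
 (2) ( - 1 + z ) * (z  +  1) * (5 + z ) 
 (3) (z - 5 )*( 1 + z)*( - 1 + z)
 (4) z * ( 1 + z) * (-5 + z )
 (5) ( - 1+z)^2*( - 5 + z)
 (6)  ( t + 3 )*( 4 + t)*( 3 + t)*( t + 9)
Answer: 3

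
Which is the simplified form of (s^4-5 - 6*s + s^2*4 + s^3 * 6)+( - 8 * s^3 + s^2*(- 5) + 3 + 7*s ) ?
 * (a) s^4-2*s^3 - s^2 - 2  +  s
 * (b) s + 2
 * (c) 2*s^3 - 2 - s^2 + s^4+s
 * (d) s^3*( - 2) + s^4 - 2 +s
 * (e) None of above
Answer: a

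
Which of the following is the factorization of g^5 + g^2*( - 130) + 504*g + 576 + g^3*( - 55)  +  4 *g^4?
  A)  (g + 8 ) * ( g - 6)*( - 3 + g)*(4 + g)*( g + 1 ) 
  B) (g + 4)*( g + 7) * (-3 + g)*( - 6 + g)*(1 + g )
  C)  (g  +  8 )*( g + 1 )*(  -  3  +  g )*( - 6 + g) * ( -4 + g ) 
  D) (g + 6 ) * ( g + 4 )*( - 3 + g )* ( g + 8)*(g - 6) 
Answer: A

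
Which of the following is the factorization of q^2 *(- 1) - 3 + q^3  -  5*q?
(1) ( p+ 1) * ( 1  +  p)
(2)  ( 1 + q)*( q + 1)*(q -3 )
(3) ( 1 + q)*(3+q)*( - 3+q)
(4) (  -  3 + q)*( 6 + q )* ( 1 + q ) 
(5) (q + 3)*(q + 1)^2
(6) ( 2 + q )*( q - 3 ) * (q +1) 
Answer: 2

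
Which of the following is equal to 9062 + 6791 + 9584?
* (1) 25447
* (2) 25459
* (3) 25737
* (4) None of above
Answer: 4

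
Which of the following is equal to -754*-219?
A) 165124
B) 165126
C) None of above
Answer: B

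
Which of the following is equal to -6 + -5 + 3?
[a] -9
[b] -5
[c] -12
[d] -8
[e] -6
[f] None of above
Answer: d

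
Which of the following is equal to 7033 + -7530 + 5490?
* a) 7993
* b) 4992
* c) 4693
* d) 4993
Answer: d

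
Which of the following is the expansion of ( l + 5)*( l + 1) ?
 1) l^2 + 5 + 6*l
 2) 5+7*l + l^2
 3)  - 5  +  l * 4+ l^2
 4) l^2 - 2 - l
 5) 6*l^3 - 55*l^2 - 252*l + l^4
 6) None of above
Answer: 1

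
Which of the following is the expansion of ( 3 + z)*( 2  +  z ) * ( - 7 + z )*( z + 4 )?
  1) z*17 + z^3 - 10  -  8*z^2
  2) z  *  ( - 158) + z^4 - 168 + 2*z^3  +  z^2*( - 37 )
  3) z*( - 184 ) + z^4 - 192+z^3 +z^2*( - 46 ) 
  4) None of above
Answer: 2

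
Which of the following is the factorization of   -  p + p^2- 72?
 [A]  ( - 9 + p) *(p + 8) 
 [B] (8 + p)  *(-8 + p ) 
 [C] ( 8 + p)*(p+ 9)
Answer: A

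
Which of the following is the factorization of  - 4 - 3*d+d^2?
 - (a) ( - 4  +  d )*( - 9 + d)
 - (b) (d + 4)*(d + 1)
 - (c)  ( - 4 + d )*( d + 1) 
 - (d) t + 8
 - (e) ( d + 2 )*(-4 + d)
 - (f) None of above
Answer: c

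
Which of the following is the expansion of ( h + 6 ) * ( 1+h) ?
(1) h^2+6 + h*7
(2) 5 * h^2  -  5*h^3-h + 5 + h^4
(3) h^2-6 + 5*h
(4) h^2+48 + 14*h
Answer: 1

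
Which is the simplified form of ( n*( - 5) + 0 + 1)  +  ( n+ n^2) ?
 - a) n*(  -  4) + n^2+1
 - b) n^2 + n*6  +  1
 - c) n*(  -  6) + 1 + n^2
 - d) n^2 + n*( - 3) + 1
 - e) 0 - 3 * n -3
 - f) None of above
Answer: a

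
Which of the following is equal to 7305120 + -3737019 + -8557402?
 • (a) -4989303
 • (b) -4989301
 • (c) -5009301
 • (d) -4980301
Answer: b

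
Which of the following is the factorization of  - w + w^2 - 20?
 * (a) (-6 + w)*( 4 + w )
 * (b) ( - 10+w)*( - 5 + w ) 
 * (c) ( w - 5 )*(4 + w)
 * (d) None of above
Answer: c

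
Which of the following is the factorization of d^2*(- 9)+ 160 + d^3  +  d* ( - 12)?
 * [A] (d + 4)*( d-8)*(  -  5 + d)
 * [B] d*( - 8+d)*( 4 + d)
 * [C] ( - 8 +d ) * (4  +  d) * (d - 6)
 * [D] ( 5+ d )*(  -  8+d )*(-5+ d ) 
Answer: A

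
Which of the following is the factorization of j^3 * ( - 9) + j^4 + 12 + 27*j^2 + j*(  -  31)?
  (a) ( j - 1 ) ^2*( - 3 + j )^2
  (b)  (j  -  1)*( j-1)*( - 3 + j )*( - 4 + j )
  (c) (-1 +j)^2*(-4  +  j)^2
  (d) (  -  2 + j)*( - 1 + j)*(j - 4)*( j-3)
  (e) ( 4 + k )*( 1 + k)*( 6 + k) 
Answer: b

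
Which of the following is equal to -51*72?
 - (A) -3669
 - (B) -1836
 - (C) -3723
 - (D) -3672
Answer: D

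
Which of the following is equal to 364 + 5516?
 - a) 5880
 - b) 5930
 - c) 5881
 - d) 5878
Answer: a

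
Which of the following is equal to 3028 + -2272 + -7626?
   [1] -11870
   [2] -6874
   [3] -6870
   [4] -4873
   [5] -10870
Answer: 3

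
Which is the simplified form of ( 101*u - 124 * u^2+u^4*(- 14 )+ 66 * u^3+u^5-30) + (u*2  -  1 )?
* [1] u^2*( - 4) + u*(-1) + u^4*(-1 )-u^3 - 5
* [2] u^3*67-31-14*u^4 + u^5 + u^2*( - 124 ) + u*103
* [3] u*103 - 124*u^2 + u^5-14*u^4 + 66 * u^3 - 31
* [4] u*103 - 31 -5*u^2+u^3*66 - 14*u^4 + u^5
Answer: 3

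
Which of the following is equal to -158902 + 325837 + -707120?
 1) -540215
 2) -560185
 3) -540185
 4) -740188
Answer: 3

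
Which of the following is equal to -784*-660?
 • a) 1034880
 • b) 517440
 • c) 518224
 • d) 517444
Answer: b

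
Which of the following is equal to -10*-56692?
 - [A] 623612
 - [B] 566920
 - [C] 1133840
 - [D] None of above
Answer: B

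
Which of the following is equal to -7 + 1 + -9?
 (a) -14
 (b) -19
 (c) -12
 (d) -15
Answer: d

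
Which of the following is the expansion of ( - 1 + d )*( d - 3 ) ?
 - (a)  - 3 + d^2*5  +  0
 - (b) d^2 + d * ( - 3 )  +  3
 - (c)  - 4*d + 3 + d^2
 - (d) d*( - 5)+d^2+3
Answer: c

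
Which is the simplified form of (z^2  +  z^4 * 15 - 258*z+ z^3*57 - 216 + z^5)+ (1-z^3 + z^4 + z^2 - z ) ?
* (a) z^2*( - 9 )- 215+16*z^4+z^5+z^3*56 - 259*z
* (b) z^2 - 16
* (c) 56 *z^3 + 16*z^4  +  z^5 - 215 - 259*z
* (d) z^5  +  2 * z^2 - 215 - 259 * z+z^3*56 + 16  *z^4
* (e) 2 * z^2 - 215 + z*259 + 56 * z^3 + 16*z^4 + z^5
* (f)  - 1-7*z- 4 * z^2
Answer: d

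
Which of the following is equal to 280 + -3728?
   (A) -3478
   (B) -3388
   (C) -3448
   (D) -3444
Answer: C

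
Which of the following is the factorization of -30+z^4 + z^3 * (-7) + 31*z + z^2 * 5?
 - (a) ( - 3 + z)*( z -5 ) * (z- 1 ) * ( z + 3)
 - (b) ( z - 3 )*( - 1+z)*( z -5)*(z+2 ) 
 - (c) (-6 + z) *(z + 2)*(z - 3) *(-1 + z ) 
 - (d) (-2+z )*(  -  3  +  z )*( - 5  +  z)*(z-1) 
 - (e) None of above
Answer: b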